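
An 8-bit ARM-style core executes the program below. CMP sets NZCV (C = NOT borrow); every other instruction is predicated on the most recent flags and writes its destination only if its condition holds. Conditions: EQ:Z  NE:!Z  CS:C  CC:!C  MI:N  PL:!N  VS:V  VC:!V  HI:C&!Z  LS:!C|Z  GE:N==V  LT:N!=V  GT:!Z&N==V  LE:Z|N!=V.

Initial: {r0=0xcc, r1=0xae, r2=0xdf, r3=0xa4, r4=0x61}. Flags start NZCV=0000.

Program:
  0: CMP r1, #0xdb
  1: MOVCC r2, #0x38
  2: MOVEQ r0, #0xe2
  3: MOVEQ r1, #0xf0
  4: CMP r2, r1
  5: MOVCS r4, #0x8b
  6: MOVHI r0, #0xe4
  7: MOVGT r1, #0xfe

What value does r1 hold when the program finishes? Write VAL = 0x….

[0] flags=1000 → (cmp)
[1] flags=1000 CC?T → r2=0x38
[2] flags=1000 EQ?F → skip
[3] flags=1000 EQ?F → skip
[4] flags=1001 → (cmp)
[5] flags=1001 CS?F → skip
[6] flags=1001 HI?F → skip
[7] flags=1001 GT?T → r1=0xfe

VAL = 0xfe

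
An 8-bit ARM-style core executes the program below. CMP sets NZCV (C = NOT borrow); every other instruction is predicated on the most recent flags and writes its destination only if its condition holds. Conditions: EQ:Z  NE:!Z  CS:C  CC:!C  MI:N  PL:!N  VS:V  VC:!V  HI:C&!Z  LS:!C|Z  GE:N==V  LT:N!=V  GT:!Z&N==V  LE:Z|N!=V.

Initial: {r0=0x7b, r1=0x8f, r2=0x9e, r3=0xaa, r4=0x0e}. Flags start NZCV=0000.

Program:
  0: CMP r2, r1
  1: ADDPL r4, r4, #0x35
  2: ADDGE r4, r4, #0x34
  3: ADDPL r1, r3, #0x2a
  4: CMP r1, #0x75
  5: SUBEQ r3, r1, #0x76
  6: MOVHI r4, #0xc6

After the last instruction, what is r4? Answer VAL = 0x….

VAL = 0xc6

0: ✓ CMP  NZCV=0010
1: ✓ ADDPL  r4←0x43
2: ✓ ADDGE  r4←0x77
3: ✓ ADDPL  r1←0xd4
4: ✓ CMP  NZCV=0011
5: · SUBEQ
6: ✓ MOVHI  r4←0xc6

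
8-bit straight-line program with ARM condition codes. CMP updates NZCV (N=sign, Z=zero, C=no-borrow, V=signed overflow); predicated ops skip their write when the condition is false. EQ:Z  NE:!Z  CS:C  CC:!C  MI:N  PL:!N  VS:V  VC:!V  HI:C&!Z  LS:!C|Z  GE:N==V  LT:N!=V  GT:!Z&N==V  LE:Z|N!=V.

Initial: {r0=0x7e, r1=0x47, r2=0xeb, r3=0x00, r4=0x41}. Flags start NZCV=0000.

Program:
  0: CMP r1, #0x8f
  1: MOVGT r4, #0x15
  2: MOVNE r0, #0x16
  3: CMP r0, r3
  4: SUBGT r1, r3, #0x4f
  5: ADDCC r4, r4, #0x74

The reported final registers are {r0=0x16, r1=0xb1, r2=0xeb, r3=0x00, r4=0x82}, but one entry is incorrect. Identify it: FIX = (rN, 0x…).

0: ✓ CMP  NZCV=1001
1: ✓ MOVGT  r4←0x15
2: ✓ MOVNE  r0←0x16
3: ✓ CMP  NZCV=0010
4: ✓ SUBGT  r1←0xb1
5: · ADDCC

FIX = (r4, 0x15)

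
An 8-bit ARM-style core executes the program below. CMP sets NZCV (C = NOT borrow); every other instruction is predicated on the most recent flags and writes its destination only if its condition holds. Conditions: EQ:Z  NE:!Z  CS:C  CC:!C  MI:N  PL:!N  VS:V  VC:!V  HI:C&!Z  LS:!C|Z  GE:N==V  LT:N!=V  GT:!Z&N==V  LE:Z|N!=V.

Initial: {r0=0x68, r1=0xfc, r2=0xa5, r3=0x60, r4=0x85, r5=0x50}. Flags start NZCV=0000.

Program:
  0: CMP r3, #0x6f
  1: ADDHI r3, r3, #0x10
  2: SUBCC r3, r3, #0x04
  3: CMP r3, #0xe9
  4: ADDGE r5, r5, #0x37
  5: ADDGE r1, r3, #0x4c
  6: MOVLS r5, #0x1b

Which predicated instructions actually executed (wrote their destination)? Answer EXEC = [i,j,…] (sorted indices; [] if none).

EXEC = [2,4,5,6]

[0] flags=1000 → (cmp)
[1] flags=1000 HI?F → skip
[2] flags=1000 CC?T → r3=0x5c
[3] flags=0000 → (cmp)
[4] flags=0000 GE?T → r5=0x87
[5] flags=0000 GE?T → r1=0xa8
[6] flags=0000 LS?T → r5=0x1b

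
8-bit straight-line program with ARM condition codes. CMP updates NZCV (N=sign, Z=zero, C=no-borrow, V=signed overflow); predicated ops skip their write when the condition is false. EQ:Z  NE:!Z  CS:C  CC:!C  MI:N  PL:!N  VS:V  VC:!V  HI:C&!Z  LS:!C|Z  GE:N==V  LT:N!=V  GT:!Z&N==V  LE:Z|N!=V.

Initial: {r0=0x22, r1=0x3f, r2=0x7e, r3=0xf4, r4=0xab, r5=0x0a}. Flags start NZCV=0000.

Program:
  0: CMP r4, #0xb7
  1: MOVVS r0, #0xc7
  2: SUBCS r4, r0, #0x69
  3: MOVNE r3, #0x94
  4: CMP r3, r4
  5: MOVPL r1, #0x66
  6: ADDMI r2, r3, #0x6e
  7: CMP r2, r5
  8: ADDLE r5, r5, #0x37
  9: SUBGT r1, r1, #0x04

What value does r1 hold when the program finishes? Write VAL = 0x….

[0] flags=1000 → (cmp)
[1] flags=1000 VS?F → skip
[2] flags=1000 CS?F → skip
[3] flags=1000 NE?T → r3=0x94
[4] flags=1000 → (cmp)
[5] flags=1000 PL?F → skip
[6] flags=1000 MI?T → r2=0x02
[7] flags=1000 → (cmp)
[8] flags=1000 LE?T → r5=0x41
[9] flags=1000 GT?F → skip

VAL = 0x3f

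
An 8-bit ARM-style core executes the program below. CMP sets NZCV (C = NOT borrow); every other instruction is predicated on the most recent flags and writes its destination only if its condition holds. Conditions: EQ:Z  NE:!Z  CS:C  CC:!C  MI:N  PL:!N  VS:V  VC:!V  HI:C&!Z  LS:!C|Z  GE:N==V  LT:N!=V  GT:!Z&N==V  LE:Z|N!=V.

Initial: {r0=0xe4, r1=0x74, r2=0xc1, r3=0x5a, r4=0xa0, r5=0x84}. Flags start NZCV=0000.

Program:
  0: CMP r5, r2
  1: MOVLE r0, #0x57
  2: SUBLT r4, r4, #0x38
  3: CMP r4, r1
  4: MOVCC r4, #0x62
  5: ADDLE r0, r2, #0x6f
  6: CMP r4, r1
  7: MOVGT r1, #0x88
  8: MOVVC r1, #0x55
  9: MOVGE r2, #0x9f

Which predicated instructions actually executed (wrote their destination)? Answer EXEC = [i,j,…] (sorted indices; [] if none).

EXEC = [1,2,4,5,8]

[0] flags=1000 → (cmp)
[1] flags=1000 LE?T → r0=0x57
[2] flags=1000 LT?T → r4=0x68
[3] flags=1000 → (cmp)
[4] flags=1000 CC?T → r4=0x62
[5] flags=1000 LE?T → r0=0x30
[6] flags=1000 → (cmp)
[7] flags=1000 GT?F → skip
[8] flags=1000 VC?T → r1=0x55
[9] flags=1000 GE?F → skip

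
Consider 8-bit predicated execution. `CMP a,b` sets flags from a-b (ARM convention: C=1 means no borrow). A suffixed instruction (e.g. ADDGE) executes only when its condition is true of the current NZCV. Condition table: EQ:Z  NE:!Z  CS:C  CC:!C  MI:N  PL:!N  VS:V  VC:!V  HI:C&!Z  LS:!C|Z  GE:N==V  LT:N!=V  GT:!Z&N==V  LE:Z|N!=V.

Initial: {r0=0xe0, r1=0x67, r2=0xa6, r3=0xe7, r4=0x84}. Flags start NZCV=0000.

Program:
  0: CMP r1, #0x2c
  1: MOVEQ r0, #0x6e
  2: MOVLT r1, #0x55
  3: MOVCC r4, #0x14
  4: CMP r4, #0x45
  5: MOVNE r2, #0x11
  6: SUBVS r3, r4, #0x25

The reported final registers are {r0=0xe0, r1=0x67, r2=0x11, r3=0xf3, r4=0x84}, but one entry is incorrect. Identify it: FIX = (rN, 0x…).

FIX = (r3, 0x5f)

[0] flags=0010 → (cmp)
[1] flags=0010 EQ?F → skip
[2] flags=0010 LT?F → skip
[3] flags=0010 CC?F → skip
[4] flags=0011 → (cmp)
[5] flags=0011 NE?T → r2=0x11
[6] flags=0011 VS?T → r3=0x5f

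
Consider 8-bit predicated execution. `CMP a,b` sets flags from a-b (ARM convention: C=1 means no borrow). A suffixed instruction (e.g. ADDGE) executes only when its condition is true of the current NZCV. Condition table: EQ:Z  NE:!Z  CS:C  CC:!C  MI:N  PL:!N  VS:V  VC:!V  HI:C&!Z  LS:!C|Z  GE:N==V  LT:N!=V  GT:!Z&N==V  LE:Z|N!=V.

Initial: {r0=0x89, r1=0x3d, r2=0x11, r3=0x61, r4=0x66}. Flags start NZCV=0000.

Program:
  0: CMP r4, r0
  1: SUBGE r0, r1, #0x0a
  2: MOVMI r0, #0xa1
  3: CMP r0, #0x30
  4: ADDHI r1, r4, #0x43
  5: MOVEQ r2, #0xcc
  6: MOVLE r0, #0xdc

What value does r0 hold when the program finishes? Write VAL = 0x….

0: ✓ CMP  NZCV=1001
1: ✓ SUBGE  r0←0x33
2: ✓ MOVMI  r0←0xa1
3: ✓ CMP  NZCV=0011
4: ✓ ADDHI  r1←0xa9
5: · MOVEQ
6: ✓ MOVLE  r0←0xdc

VAL = 0xdc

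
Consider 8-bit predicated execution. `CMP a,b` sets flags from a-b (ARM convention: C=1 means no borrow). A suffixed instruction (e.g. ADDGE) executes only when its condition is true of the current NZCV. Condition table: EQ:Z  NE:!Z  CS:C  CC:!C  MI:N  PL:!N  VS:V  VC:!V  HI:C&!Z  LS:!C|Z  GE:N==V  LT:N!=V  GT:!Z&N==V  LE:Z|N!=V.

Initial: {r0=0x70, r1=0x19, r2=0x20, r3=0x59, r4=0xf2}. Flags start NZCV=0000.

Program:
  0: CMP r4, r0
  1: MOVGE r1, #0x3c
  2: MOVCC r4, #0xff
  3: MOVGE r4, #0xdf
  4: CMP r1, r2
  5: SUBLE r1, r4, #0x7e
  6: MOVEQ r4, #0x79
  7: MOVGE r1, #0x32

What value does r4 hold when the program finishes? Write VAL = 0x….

VAL = 0xf2

[0] flags=1010 → (cmp)
[1] flags=1010 GE?F → skip
[2] flags=1010 CC?F → skip
[3] flags=1010 GE?F → skip
[4] flags=1000 → (cmp)
[5] flags=1000 LE?T → r1=0x74
[6] flags=1000 EQ?F → skip
[7] flags=1000 GE?F → skip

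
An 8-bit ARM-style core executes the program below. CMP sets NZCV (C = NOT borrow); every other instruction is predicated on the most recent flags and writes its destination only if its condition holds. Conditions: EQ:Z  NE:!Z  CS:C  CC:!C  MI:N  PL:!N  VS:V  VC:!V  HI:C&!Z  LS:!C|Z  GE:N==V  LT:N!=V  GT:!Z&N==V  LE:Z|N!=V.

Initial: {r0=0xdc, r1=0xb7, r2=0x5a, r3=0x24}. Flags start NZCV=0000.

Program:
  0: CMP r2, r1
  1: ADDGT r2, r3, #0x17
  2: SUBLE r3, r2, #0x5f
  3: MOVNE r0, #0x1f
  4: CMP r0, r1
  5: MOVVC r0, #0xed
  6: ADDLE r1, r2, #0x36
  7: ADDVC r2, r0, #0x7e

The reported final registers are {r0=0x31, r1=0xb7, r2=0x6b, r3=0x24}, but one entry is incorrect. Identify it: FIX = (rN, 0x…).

FIX = (r0, 0xed)

[0] flags=1001 → (cmp)
[1] flags=1001 GT?T → r2=0x3b
[2] flags=1001 LE?F → skip
[3] flags=1001 NE?T → r0=0x1f
[4] flags=0000 → (cmp)
[5] flags=0000 VC?T → r0=0xed
[6] flags=0000 LE?F → skip
[7] flags=0000 VC?T → r2=0x6b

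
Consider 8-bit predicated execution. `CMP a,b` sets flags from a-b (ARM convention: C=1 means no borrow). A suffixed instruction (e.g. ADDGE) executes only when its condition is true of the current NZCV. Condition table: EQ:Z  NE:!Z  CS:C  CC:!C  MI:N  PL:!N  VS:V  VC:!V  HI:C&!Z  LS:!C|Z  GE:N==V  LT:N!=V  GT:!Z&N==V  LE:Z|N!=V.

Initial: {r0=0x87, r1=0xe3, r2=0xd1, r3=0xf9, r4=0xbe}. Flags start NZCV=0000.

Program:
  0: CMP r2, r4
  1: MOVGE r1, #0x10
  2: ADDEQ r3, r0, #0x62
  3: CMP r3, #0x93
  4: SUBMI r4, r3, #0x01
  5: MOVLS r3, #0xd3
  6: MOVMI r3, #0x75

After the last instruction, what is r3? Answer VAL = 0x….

VAL = 0xf9

0: ✓ CMP  NZCV=0010
1: ✓ MOVGE  r1←0x10
2: · ADDEQ
3: ✓ CMP  NZCV=0010
4: · SUBMI
5: · MOVLS
6: · MOVMI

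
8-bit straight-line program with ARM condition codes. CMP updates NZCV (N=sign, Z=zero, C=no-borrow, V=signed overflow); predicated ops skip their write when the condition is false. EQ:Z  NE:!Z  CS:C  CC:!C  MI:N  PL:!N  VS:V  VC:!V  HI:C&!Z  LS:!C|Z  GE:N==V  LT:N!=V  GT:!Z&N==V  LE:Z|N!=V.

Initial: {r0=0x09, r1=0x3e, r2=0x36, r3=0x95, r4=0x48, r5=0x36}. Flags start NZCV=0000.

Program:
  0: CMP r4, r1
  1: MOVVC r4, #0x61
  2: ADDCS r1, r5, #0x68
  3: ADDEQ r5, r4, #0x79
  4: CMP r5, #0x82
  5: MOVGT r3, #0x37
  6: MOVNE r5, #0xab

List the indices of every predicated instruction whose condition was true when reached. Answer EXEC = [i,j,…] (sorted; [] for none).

[0] flags=0010 → (cmp)
[1] flags=0010 VC?T → r4=0x61
[2] flags=0010 CS?T → r1=0x9e
[3] flags=0010 EQ?F → skip
[4] flags=1001 → (cmp)
[5] flags=1001 GT?T → r3=0x37
[6] flags=1001 NE?T → r5=0xab

EXEC = [1,2,5,6]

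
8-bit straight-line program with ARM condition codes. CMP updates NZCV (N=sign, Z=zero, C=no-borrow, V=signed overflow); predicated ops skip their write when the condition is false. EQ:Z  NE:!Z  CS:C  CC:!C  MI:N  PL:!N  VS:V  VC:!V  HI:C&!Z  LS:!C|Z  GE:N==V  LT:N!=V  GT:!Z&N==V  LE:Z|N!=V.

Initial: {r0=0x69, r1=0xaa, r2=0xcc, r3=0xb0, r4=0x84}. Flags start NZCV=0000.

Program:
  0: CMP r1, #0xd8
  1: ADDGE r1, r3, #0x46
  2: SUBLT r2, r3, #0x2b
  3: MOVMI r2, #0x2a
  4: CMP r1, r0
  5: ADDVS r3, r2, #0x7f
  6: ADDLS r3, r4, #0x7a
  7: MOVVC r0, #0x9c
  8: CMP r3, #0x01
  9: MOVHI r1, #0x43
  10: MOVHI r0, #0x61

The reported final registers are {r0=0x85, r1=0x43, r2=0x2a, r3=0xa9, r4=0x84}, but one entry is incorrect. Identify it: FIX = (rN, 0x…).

[0] flags=1000 → (cmp)
[1] flags=1000 GE?F → skip
[2] flags=1000 LT?T → r2=0x85
[3] flags=1000 MI?T → r2=0x2a
[4] flags=0011 → (cmp)
[5] flags=0011 VS?T → r3=0xa9
[6] flags=0011 LS?F → skip
[7] flags=0011 VC?F → skip
[8] flags=1010 → (cmp)
[9] flags=1010 HI?T → r1=0x43
[10] flags=1010 HI?T → r0=0x61

FIX = (r0, 0x61)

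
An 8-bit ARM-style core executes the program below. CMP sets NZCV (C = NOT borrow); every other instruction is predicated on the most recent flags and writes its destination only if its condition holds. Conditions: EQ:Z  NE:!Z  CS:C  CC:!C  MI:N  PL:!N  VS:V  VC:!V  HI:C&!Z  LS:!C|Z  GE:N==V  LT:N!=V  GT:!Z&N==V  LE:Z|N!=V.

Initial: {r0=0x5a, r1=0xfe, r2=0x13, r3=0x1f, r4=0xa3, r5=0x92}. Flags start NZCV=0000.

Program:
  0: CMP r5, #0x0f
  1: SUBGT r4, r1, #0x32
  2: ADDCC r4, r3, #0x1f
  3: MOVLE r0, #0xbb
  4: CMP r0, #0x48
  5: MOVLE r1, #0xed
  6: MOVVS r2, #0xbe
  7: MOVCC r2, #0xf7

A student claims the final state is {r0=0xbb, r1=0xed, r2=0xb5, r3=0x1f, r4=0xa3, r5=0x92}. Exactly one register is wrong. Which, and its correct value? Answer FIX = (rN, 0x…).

0: ✓ CMP  NZCV=1010
1: · SUBGT
2: · ADDCC
3: ✓ MOVLE  r0←0xbb
4: ✓ CMP  NZCV=0011
5: ✓ MOVLE  r1←0xed
6: ✓ MOVVS  r2←0xbe
7: · MOVCC

FIX = (r2, 0xbe)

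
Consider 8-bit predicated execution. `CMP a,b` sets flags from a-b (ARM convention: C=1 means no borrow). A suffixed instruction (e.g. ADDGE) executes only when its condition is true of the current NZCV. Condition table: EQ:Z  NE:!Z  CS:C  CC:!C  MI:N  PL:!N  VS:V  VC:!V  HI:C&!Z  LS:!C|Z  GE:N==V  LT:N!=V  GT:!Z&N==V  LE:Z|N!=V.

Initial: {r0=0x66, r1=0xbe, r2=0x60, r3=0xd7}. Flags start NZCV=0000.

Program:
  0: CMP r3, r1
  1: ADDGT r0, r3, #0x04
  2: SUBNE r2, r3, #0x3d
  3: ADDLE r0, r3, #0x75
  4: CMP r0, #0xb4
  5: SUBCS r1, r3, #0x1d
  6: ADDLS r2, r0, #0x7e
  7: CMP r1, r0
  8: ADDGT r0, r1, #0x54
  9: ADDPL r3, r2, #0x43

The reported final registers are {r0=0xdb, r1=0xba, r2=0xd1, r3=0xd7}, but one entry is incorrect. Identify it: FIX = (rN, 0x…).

0: ✓ CMP  NZCV=0010
1: ✓ ADDGT  r0←0xdb
2: ✓ SUBNE  r2←0x9a
3: · ADDLE
4: ✓ CMP  NZCV=0010
5: ✓ SUBCS  r1←0xba
6: · ADDLS
7: ✓ CMP  NZCV=1000
8: · ADDGT
9: · ADDPL

FIX = (r2, 0x9a)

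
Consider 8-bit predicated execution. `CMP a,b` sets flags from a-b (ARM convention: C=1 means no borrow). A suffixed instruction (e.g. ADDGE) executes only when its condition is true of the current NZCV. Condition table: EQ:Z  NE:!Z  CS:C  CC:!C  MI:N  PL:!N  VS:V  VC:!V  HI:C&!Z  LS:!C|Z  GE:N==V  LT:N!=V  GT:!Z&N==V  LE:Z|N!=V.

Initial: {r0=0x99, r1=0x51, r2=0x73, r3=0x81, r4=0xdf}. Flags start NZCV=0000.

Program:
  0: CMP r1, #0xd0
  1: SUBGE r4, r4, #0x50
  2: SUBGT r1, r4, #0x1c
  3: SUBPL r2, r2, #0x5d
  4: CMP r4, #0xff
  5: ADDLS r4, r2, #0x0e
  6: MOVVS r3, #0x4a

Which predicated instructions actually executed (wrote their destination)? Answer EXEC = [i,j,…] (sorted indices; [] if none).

0: ✓ CMP  NZCV=1001
1: ✓ SUBGE  r4←0x8f
2: ✓ SUBGT  r1←0x73
3: · SUBPL
4: ✓ CMP  NZCV=1000
5: ✓ ADDLS  r4←0x81
6: · MOVVS

EXEC = [1,2,5]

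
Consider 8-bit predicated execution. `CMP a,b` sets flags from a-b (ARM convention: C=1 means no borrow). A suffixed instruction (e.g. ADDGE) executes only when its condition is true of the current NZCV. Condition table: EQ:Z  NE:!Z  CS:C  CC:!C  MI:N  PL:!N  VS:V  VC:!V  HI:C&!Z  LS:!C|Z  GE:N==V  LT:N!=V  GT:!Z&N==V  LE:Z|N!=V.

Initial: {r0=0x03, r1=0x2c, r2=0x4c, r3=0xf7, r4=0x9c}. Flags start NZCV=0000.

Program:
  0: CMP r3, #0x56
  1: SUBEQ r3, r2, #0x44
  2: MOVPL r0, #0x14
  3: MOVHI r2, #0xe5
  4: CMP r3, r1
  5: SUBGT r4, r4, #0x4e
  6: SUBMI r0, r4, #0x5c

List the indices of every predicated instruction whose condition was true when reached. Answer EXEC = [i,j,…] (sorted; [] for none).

EXEC = [3,6]

[0] flags=1010 → (cmp)
[1] flags=1010 EQ?F → skip
[2] flags=1010 PL?F → skip
[3] flags=1010 HI?T → r2=0xe5
[4] flags=1010 → (cmp)
[5] flags=1010 GT?F → skip
[6] flags=1010 MI?T → r0=0x40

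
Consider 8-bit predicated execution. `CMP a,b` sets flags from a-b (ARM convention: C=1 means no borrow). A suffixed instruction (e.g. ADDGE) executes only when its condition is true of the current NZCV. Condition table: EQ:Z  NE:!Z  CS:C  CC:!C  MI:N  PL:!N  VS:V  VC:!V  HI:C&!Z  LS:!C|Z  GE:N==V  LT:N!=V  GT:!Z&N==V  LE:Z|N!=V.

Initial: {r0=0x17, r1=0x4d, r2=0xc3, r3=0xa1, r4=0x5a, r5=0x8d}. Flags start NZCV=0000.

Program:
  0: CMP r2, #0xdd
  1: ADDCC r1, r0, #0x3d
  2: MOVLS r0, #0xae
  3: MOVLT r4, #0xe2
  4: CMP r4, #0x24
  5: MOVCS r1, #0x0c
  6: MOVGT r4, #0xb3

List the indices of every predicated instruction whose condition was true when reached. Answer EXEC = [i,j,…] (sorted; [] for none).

[0] flags=1000 → (cmp)
[1] flags=1000 CC?T → r1=0x54
[2] flags=1000 LS?T → r0=0xae
[3] flags=1000 LT?T → r4=0xe2
[4] flags=1010 → (cmp)
[5] flags=1010 CS?T → r1=0x0c
[6] flags=1010 GT?F → skip

EXEC = [1,2,3,5]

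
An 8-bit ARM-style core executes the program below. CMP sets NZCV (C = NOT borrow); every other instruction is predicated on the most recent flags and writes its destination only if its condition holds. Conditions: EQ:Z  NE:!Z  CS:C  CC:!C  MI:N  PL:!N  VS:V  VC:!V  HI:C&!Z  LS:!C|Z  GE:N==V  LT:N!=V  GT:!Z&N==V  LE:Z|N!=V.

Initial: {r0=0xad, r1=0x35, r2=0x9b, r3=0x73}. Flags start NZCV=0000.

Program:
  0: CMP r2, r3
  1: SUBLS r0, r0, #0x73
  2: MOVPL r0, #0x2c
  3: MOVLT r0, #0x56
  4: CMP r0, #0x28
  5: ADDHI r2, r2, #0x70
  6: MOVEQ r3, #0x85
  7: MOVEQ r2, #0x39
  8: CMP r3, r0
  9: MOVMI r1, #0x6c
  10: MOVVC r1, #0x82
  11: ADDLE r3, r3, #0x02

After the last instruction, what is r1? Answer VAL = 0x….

[0] flags=0011 → (cmp)
[1] flags=0011 LS?F → skip
[2] flags=0011 PL?T → r0=0x2c
[3] flags=0011 LT?T → r0=0x56
[4] flags=0010 → (cmp)
[5] flags=0010 HI?T → r2=0x0b
[6] flags=0010 EQ?F → skip
[7] flags=0010 EQ?F → skip
[8] flags=0010 → (cmp)
[9] flags=0010 MI?F → skip
[10] flags=0010 VC?T → r1=0x82
[11] flags=0010 LE?F → skip

VAL = 0x82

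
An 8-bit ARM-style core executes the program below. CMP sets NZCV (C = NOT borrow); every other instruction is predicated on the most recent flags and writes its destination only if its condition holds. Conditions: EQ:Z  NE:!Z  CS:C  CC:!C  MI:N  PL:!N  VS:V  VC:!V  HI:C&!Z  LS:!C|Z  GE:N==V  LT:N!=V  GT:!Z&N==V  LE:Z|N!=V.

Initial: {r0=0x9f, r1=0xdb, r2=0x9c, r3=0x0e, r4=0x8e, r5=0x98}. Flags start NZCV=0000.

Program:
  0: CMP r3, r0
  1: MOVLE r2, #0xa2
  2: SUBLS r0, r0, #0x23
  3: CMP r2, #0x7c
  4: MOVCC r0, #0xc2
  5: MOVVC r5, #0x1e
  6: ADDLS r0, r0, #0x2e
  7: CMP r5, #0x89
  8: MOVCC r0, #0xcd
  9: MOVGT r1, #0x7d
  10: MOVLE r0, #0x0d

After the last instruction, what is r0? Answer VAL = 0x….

0: ✓ CMP  NZCV=0000
1: · MOVLE
2: ✓ SUBLS  r0←0x7c
3: ✓ CMP  NZCV=0011
4: · MOVCC
5: · MOVVC
6: · ADDLS
7: ✓ CMP  NZCV=0010
8: · MOVCC
9: ✓ MOVGT  r1←0x7d
10: · MOVLE

VAL = 0x7c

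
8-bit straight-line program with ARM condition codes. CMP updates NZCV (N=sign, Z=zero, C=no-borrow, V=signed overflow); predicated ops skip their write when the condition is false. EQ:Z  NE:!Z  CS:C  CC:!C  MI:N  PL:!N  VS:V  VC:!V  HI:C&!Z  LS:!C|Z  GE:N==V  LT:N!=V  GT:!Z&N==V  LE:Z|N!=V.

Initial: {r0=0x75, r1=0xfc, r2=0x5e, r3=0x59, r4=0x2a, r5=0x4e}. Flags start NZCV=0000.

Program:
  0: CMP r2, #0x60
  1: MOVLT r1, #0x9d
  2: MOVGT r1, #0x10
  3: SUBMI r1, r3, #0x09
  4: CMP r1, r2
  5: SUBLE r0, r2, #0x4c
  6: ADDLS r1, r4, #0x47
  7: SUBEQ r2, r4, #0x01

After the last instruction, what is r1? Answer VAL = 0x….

[0] flags=1000 → (cmp)
[1] flags=1000 LT?T → r1=0x9d
[2] flags=1000 GT?F → skip
[3] flags=1000 MI?T → r1=0x50
[4] flags=1000 → (cmp)
[5] flags=1000 LE?T → r0=0x12
[6] flags=1000 LS?T → r1=0x71
[7] flags=1000 EQ?F → skip

VAL = 0x71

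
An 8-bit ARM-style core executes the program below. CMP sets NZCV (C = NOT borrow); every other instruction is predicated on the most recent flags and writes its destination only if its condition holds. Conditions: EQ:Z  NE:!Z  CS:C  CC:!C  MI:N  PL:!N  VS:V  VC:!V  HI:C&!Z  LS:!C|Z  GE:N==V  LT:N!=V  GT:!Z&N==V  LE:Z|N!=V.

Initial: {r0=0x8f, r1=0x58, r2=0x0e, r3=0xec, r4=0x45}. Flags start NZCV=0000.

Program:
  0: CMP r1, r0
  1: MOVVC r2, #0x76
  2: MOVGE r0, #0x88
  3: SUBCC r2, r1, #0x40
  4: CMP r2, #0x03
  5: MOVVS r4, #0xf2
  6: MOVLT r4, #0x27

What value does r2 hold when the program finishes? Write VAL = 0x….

VAL = 0x18

[0] flags=1001 → (cmp)
[1] flags=1001 VC?F → skip
[2] flags=1001 GE?T → r0=0x88
[3] flags=1001 CC?T → r2=0x18
[4] flags=0010 → (cmp)
[5] flags=0010 VS?F → skip
[6] flags=0010 LT?F → skip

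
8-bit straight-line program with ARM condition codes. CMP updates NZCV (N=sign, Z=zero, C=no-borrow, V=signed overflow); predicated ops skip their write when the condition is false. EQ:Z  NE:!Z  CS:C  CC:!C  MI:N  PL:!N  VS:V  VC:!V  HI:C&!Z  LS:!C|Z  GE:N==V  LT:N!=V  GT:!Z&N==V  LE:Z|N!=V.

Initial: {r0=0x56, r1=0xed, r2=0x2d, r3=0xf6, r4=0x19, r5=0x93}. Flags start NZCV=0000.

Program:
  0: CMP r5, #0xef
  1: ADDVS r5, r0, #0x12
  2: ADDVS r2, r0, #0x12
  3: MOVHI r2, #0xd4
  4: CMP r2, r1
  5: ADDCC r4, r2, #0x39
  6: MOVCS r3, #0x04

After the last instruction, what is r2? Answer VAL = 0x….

[0] flags=1000 → (cmp)
[1] flags=1000 VS?F → skip
[2] flags=1000 VS?F → skip
[3] flags=1000 HI?F → skip
[4] flags=0000 → (cmp)
[5] flags=0000 CC?T → r4=0x66
[6] flags=0000 CS?F → skip

VAL = 0x2d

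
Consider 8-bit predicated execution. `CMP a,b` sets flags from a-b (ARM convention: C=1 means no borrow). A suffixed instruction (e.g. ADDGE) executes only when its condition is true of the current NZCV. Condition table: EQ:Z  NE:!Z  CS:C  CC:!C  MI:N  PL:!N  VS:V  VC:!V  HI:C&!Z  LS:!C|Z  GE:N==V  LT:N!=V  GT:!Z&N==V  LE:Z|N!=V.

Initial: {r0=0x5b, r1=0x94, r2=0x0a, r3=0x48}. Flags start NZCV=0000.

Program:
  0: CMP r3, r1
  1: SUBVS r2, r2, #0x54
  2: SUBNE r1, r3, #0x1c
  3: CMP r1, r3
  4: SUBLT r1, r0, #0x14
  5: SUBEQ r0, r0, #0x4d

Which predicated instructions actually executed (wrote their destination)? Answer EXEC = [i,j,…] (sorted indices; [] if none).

0: ✓ CMP  NZCV=1001
1: ✓ SUBVS  r2←0xb6
2: ✓ SUBNE  r1←0x2c
3: ✓ CMP  NZCV=1000
4: ✓ SUBLT  r1←0x47
5: · SUBEQ

EXEC = [1,2,4]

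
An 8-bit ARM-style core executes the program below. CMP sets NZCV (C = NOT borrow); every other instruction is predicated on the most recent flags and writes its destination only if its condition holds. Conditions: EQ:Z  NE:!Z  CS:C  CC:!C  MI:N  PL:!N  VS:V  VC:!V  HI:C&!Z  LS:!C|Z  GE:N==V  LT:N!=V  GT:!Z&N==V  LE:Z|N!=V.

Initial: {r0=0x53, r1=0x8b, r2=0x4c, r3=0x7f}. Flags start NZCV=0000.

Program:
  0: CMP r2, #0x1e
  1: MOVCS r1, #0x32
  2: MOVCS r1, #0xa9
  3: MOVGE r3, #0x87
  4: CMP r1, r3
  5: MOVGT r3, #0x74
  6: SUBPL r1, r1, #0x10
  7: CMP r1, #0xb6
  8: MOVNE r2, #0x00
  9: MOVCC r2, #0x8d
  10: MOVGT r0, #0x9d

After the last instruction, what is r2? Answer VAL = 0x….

0: ✓ CMP  NZCV=0010
1: ✓ MOVCS  r1←0x32
2: ✓ MOVCS  r1←0xa9
3: ✓ MOVGE  r3←0x87
4: ✓ CMP  NZCV=0010
5: ✓ MOVGT  r3←0x74
6: ✓ SUBPL  r1←0x99
7: ✓ CMP  NZCV=1000
8: ✓ MOVNE  r2←0x00
9: ✓ MOVCC  r2←0x8d
10: · MOVGT

VAL = 0x8d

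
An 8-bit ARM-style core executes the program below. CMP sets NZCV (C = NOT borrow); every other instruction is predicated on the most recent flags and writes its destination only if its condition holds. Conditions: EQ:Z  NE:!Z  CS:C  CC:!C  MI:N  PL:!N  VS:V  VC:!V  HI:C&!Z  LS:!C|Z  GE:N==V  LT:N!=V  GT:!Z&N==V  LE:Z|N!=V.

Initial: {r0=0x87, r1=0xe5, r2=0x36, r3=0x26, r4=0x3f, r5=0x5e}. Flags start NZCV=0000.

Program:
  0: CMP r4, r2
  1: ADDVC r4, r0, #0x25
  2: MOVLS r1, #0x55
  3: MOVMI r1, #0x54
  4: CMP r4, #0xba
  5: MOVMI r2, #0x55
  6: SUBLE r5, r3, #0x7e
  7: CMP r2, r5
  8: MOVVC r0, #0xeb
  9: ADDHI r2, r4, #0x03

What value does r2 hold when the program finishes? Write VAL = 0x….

VAL = 0x55

[0] flags=0010 → (cmp)
[1] flags=0010 VC?T → r4=0xac
[2] flags=0010 LS?F → skip
[3] flags=0010 MI?F → skip
[4] flags=1000 → (cmp)
[5] flags=1000 MI?T → r2=0x55
[6] flags=1000 LE?T → r5=0xa8
[7] flags=1001 → (cmp)
[8] flags=1001 VC?F → skip
[9] flags=1001 HI?F → skip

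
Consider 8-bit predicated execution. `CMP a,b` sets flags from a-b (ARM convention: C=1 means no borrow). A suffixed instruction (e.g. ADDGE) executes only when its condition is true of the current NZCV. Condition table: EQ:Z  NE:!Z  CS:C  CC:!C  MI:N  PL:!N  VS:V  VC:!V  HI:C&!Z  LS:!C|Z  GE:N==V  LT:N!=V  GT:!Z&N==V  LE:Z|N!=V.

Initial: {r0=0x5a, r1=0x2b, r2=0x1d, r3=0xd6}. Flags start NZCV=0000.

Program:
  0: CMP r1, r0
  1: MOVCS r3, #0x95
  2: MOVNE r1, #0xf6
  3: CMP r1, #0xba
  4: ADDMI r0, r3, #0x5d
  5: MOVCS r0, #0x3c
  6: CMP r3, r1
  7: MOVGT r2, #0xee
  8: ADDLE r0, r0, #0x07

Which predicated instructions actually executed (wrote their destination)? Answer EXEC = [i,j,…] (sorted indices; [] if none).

[0] flags=1000 → (cmp)
[1] flags=1000 CS?F → skip
[2] flags=1000 NE?T → r1=0xf6
[3] flags=0010 → (cmp)
[4] flags=0010 MI?F → skip
[5] flags=0010 CS?T → r0=0x3c
[6] flags=1000 → (cmp)
[7] flags=1000 GT?F → skip
[8] flags=1000 LE?T → r0=0x43

EXEC = [2,5,8]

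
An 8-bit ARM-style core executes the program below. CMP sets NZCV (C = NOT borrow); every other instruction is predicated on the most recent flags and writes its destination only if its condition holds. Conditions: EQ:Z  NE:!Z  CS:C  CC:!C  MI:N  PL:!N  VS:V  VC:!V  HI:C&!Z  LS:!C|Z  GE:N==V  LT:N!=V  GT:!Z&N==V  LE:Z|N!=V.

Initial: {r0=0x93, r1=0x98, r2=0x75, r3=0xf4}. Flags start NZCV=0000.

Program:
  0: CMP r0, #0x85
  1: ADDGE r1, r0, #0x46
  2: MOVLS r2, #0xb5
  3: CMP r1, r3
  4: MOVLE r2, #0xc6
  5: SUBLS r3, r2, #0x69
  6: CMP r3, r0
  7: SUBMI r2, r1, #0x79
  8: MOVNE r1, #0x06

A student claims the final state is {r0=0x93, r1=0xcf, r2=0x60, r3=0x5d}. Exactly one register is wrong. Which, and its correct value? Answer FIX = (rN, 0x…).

[0] flags=0010 → (cmp)
[1] flags=0010 GE?T → r1=0xd9
[2] flags=0010 LS?F → skip
[3] flags=1000 → (cmp)
[4] flags=1000 LE?T → r2=0xc6
[5] flags=1000 LS?T → r3=0x5d
[6] flags=1001 → (cmp)
[7] flags=1001 MI?T → r2=0x60
[8] flags=1001 NE?T → r1=0x06

FIX = (r1, 0x06)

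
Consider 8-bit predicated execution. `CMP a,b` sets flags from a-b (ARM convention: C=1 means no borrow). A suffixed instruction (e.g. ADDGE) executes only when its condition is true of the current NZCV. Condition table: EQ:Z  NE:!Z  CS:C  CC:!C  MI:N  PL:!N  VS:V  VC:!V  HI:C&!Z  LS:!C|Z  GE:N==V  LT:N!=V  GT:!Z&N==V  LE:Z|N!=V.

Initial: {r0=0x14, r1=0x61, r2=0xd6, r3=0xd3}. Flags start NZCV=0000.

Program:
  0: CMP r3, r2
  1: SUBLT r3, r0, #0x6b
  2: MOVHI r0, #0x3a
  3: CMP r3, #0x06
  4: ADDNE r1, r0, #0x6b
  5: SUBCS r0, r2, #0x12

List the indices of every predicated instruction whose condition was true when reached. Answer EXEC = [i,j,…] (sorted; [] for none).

EXEC = [1,4,5]

0: ✓ CMP  NZCV=1000
1: ✓ SUBLT  r3←0xa9
2: · MOVHI
3: ✓ CMP  NZCV=1010
4: ✓ ADDNE  r1←0x7f
5: ✓ SUBCS  r0←0xc4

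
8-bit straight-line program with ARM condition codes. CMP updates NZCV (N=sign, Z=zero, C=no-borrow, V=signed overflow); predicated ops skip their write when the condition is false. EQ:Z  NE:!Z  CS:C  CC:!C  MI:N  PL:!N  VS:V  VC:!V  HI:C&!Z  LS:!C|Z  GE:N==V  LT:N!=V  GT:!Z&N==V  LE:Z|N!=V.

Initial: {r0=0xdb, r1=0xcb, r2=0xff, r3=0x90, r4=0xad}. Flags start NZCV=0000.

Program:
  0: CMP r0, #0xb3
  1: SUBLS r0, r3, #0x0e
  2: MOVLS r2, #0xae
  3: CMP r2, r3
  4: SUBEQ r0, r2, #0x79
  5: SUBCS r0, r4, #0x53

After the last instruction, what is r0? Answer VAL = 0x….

VAL = 0x5a

0: ✓ CMP  NZCV=0010
1: · SUBLS
2: · MOVLS
3: ✓ CMP  NZCV=0010
4: · SUBEQ
5: ✓ SUBCS  r0←0x5a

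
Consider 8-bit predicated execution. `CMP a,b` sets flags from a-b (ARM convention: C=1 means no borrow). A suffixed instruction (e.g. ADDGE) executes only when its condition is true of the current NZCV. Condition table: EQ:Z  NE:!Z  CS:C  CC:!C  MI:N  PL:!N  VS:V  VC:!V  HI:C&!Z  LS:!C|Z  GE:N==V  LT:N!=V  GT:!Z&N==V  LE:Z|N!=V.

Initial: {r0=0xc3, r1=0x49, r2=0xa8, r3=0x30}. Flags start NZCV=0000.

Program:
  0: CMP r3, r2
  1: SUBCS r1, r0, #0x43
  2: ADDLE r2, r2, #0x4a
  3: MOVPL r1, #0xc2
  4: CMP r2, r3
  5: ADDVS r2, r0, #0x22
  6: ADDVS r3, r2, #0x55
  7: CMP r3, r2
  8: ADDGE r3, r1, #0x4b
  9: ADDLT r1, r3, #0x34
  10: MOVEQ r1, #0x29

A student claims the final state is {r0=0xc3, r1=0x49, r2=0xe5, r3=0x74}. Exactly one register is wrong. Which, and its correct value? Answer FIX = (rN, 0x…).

FIX = (r3, 0x94)

[0] flags=1001 → (cmp)
[1] flags=1001 CS?F → skip
[2] flags=1001 LE?F → skip
[3] flags=1001 PL?F → skip
[4] flags=0011 → (cmp)
[5] flags=0011 VS?T → r2=0xe5
[6] flags=0011 VS?T → r3=0x3a
[7] flags=0000 → (cmp)
[8] flags=0000 GE?T → r3=0x94
[9] flags=0000 LT?F → skip
[10] flags=0000 EQ?F → skip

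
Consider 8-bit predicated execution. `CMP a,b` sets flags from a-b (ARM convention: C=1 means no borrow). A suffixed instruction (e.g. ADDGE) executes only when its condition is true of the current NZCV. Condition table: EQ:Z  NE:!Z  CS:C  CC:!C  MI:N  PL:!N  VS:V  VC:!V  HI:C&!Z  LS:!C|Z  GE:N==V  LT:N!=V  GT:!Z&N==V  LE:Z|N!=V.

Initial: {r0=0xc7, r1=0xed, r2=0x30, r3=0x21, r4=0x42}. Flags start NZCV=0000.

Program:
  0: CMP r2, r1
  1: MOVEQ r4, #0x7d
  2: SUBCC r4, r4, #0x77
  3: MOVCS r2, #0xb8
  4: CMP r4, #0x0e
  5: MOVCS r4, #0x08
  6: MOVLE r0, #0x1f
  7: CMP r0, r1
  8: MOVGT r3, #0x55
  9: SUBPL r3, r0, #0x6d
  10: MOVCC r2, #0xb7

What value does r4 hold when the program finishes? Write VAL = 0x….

VAL = 0x08

[0] flags=0000 → (cmp)
[1] flags=0000 EQ?F → skip
[2] flags=0000 CC?T → r4=0xcb
[3] flags=0000 CS?F → skip
[4] flags=1010 → (cmp)
[5] flags=1010 CS?T → r4=0x08
[6] flags=1010 LE?T → r0=0x1f
[7] flags=0000 → (cmp)
[8] flags=0000 GT?T → r3=0x55
[9] flags=0000 PL?T → r3=0xb2
[10] flags=0000 CC?T → r2=0xb7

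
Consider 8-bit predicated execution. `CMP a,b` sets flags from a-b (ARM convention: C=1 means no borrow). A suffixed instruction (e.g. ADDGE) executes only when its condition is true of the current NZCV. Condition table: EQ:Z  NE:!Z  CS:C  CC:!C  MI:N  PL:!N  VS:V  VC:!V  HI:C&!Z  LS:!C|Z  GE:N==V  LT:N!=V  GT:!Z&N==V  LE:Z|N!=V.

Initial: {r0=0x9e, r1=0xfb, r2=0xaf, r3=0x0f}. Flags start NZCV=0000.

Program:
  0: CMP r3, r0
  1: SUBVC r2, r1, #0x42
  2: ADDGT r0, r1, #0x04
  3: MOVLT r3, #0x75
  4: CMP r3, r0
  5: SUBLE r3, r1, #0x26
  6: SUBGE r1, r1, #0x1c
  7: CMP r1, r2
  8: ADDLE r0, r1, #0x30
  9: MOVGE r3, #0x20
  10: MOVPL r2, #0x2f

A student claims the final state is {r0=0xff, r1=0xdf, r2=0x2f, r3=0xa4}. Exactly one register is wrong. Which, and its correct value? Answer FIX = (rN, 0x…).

FIX = (r3, 0x20)

0: ✓ CMP  NZCV=0000
1: ✓ SUBVC  r2←0xb9
2: ✓ ADDGT  r0←0xff
3: · MOVLT
4: ✓ CMP  NZCV=0000
5: · SUBLE
6: ✓ SUBGE  r1←0xdf
7: ✓ CMP  NZCV=0010
8: · ADDLE
9: ✓ MOVGE  r3←0x20
10: ✓ MOVPL  r2←0x2f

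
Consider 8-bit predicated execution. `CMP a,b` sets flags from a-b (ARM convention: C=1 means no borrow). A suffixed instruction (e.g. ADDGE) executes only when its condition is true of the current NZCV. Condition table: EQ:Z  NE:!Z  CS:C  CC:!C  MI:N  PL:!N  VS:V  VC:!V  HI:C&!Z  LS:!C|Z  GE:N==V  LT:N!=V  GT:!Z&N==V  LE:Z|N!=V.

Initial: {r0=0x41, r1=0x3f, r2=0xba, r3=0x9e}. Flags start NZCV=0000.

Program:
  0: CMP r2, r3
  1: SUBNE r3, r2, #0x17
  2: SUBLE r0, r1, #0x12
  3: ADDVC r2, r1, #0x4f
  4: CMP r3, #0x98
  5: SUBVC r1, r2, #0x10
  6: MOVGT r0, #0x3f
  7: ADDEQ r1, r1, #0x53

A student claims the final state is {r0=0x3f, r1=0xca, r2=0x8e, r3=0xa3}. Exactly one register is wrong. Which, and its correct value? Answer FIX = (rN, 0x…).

0: ✓ CMP  NZCV=0010
1: ✓ SUBNE  r3←0xa3
2: · SUBLE
3: ✓ ADDVC  r2←0x8e
4: ✓ CMP  NZCV=0010
5: ✓ SUBVC  r1←0x7e
6: ✓ MOVGT  r0←0x3f
7: · ADDEQ

FIX = (r1, 0x7e)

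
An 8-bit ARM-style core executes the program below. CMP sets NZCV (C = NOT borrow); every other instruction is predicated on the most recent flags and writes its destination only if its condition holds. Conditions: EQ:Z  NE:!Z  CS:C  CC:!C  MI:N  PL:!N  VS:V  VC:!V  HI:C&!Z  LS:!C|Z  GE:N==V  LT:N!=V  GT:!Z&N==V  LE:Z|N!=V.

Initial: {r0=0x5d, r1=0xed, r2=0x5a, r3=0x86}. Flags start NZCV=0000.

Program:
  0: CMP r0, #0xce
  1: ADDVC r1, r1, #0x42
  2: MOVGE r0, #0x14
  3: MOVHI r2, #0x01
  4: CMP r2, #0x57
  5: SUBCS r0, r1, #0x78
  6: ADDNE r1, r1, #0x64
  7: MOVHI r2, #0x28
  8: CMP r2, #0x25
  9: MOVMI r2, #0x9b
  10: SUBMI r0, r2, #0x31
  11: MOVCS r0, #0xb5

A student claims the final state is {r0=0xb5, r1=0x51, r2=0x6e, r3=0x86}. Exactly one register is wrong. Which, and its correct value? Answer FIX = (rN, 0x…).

0: ✓ CMP  NZCV=1001
1: · ADDVC
2: ✓ MOVGE  r0←0x14
3: · MOVHI
4: ✓ CMP  NZCV=0010
5: ✓ SUBCS  r0←0x75
6: ✓ ADDNE  r1←0x51
7: ✓ MOVHI  r2←0x28
8: ✓ CMP  NZCV=0010
9: · MOVMI
10: · SUBMI
11: ✓ MOVCS  r0←0xb5

FIX = (r2, 0x28)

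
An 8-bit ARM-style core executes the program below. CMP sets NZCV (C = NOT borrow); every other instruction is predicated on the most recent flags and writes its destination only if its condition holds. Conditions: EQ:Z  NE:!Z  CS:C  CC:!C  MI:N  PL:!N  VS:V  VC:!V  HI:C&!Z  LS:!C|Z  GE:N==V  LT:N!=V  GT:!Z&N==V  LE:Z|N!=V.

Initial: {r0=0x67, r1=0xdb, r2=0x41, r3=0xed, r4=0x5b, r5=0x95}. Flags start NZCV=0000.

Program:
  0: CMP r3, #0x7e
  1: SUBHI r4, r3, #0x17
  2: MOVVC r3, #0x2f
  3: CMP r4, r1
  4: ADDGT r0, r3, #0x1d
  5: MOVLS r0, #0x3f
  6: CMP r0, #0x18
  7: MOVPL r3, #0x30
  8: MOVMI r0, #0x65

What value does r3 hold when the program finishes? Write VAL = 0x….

[0] flags=0011 → (cmp)
[1] flags=0011 HI?T → r4=0xd6
[2] flags=0011 VC?F → skip
[3] flags=1000 → (cmp)
[4] flags=1000 GT?F → skip
[5] flags=1000 LS?T → r0=0x3f
[6] flags=0010 → (cmp)
[7] flags=0010 PL?T → r3=0x30
[8] flags=0010 MI?F → skip

VAL = 0x30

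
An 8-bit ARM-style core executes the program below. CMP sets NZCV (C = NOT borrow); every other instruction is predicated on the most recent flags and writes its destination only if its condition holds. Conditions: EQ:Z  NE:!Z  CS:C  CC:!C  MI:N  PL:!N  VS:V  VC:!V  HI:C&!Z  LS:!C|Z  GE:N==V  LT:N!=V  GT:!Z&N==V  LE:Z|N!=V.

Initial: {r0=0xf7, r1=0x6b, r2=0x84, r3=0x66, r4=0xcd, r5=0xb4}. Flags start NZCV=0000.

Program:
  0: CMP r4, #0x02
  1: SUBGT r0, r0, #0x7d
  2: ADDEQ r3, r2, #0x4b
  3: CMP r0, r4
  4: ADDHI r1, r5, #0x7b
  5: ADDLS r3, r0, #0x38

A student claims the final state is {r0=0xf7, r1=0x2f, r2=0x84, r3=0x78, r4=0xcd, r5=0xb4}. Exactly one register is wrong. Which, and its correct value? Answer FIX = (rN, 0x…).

FIX = (r3, 0x66)

[0] flags=1010 → (cmp)
[1] flags=1010 GT?F → skip
[2] flags=1010 EQ?F → skip
[3] flags=0010 → (cmp)
[4] flags=0010 HI?T → r1=0x2f
[5] flags=0010 LS?F → skip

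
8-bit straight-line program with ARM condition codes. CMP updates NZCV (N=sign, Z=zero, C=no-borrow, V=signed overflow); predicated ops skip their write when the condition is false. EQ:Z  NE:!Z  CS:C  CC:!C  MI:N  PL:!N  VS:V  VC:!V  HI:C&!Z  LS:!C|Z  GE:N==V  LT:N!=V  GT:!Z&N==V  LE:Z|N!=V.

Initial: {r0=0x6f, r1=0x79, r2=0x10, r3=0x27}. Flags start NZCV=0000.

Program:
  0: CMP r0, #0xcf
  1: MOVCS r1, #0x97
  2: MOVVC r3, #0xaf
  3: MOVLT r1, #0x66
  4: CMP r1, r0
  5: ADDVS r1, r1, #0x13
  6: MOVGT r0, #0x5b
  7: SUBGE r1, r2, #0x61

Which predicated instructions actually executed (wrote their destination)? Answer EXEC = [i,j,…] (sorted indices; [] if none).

0: ✓ CMP  NZCV=1001
1: · MOVCS
2: · MOVVC
3: · MOVLT
4: ✓ CMP  NZCV=0010
5: · ADDVS
6: ✓ MOVGT  r0←0x5b
7: ✓ SUBGE  r1←0xaf

EXEC = [6,7]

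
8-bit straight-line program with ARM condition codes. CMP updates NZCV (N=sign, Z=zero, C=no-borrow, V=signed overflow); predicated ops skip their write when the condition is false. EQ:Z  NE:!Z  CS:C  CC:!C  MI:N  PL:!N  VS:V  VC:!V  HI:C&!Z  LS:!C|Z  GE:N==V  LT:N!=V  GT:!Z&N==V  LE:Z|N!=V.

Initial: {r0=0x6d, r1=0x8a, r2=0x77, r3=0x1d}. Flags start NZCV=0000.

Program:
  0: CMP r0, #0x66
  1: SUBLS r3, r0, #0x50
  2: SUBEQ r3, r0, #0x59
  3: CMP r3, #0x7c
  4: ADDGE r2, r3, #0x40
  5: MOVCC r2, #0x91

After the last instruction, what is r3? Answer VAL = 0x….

[0] flags=0010 → (cmp)
[1] flags=0010 LS?F → skip
[2] flags=0010 EQ?F → skip
[3] flags=1000 → (cmp)
[4] flags=1000 GE?F → skip
[5] flags=1000 CC?T → r2=0x91

VAL = 0x1d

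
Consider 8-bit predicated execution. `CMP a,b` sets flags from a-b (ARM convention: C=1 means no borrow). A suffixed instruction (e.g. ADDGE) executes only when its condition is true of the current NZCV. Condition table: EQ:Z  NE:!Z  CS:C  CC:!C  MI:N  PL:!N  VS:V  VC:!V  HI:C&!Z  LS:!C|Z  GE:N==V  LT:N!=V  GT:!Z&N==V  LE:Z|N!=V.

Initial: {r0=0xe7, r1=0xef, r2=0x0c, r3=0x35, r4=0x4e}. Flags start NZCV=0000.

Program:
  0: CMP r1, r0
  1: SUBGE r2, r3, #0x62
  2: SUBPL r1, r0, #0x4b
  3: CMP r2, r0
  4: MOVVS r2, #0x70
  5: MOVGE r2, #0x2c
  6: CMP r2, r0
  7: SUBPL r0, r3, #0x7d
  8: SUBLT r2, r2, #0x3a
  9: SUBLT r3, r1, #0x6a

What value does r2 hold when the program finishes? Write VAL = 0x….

VAL = 0x99

0: ✓ CMP  NZCV=0010
1: ✓ SUBGE  r2←0xd3
2: ✓ SUBPL  r1←0x9c
3: ✓ CMP  NZCV=1000
4: · MOVVS
5: · MOVGE
6: ✓ CMP  NZCV=1000
7: · SUBPL
8: ✓ SUBLT  r2←0x99
9: ✓ SUBLT  r3←0x32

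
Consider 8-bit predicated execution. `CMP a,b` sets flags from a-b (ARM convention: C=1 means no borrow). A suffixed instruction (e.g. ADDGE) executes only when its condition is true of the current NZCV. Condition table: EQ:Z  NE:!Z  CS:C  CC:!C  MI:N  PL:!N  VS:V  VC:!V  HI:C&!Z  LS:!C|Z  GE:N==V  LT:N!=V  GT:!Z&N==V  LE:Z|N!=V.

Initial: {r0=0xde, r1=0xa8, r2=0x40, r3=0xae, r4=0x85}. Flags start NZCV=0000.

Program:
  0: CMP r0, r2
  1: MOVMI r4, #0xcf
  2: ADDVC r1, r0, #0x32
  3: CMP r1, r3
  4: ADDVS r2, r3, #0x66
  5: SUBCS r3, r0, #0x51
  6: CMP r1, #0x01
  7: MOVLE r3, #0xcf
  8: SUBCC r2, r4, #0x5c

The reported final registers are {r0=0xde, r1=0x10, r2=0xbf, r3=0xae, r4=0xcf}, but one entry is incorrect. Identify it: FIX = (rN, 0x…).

0: ✓ CMP  NZCV=1010
1: ✓ MOVMI  r4←0xcf
2: ✓ ADDVC  r1←0x10
3: ✓ CMP  NZCV=0000
4: · ADDVS
5: · SUBCS
6: ✓ CMP  NZCV=0010
7: · MOVLE
8: · SUBCC

FIX = (r2, 0x40)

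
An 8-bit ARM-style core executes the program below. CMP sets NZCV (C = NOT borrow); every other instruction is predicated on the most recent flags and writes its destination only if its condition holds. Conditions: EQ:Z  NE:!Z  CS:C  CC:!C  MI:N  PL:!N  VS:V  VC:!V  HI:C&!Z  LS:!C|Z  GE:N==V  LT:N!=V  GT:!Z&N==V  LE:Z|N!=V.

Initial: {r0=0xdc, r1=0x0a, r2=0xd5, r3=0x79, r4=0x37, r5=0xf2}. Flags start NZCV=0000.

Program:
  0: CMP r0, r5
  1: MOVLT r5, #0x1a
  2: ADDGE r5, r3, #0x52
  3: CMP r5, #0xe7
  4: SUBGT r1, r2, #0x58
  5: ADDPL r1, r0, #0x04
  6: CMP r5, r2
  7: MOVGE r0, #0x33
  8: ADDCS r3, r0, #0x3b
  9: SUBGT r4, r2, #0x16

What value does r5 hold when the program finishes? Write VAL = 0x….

0: ✓ CMP  NZCV=1000
1: ✓ MOVLT  r5←0x1a
2: · ADDGE
3: ✓ CMP  NZCV=0000
4: ✓ SUBGT  r1←0x7d
5: ✓ ADDPL  r1←0xe0
6: ✓ CMP  NZCV=0000
7: ✓ MOVGE  r0←0x33
8: · ADDCS
9: ✓ SUBGT  r4←0xbf

VAL = 0x1a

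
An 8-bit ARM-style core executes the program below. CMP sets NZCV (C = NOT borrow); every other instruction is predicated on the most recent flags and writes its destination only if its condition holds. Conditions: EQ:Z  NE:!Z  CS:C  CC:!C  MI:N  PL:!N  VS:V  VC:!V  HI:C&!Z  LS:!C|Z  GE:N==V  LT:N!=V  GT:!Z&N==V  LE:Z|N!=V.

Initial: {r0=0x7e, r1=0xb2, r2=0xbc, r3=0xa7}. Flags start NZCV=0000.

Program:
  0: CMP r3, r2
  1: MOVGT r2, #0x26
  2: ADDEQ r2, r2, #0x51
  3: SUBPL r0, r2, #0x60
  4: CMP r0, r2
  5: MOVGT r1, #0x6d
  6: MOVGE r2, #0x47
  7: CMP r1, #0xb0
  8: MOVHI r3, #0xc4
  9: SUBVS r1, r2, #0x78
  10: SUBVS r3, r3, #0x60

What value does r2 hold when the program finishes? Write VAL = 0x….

VAL = 0x47

[0] flags=1000 → (cmp)
[1] flags=1000 GT?F → skip
[2] flags=1000 EQ?F → skip
[3] flags=1000 PL?F → skip
[4] flags=1001 → (cmp)
[5] flags=1001 GT?T → r1=0x6d
[6] flags=1001 GE?T → r2=0x47
[7] flags=1001 → (cmp)
[8] flags=1001 HI?F → skip
[9] flags=1001 VS?T → r1=0xcf
[10] flags=1001 VS?T → r3=0x47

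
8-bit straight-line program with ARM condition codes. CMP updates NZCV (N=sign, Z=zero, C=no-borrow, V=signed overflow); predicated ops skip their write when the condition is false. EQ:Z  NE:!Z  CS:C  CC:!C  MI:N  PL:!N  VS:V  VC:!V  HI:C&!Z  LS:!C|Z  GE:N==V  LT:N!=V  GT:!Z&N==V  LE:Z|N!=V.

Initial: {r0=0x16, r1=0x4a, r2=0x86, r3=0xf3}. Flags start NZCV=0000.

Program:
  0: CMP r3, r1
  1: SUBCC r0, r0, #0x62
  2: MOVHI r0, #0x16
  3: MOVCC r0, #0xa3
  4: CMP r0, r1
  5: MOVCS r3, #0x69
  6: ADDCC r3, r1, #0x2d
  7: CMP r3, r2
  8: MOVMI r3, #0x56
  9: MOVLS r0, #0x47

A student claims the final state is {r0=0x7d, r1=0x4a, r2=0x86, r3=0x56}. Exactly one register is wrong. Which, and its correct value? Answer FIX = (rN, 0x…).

0: ✓ CMP  NZCV=1010
1: · SUBCC
2: ✓ MOVHI  r0←0x16
3: · MOVCC
4: ✓ CMP  NZCV=1000
5: · MOVCS
6: ✓ ADDCC  r3←0x77
7: ✓ CMP  NZCV=1001
8: ✓ MOVMI  r3←0x56
9: ✓ MOVLS  r0←0x47

FIX = (r0, 0x47)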